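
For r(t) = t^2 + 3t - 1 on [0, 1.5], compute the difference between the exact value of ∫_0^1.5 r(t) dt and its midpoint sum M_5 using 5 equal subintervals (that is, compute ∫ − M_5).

Exact integral: ∫_0^1.5 r(t) dt = 3.
M_5 = 2.98875.
Error = 3 − 2.98875 = 0.01125.

0.01125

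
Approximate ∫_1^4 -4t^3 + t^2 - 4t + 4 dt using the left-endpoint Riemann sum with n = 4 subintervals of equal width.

-166.78125

Δt = (4 − 1)/4 = 0.75.
Left endpoints: 1, 1.75, 2.5, 3.25.
f(1) = -3, f(1.75) = -21.375, f(2.5) = -62.25, f(3.25) = -135.75.
Sum = Δt · [f(1) + f(1.75) + f(2.5) + f(3.25)].
Sum = -166.78125.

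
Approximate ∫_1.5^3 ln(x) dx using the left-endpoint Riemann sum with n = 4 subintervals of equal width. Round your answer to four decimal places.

1.0538

Δx = (3 − 1.5)/4 = 0.375.
Left endpoints: 1.5, 1.875, 2.25, 2.625.
f(1.5) ≈ 0.4055, f(1.875) ≈ 0.6286, f(2.25) ≈ 0.8109, f(2.625) ≈ 0.9651.
Sum = Δx · [f(1.5) + f(1.875) + f(2.25) + f(2.625)].
Sum ≈ 1.0538.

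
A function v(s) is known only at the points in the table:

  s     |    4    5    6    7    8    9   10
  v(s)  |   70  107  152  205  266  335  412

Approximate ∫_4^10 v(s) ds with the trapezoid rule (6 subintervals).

1306

Δs = 1.
T_6 = (1/2)·[70 + 2·107 + 2·152 + 2·205 + 2·266 + 2·335 + 412] = 1306.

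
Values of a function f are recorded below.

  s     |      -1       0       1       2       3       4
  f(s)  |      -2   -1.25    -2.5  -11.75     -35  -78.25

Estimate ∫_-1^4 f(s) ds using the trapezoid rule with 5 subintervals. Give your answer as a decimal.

-90.625

Δs = 1.
T_5 = (1/2)·[(-2) + 2·(-1.25) + 2·(-2.5) + 2·(-11.75) + 2·(-35) + (-78.25)] = -90.625.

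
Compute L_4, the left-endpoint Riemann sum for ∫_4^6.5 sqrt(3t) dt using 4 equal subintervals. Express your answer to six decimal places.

Δt = (6.5 − 4)/4 = 0.625.
Left endpoints: 4, 4.625, 5.25, 5.875.
f(4) ≈ 3.464102, f(4.625) ≈ 3.724916, f(5.25) ≈ 3.968627, f(5.875) ≈ 4.198214.
Sum = Δt · [f(4) + f(4.625) + f(5.25) + f(5.875)].
Sum ≈ 9.597412.

9.597412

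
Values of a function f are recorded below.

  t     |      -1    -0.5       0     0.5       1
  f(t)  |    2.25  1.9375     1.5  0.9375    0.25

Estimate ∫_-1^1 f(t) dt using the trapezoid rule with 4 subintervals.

2.8125

Δt = 0.5.
T_4 = (0.5/2)·[2.25 + 2·1.9375 + 2·1.5 + 2·0.9375 + 0.25] = 2.8125.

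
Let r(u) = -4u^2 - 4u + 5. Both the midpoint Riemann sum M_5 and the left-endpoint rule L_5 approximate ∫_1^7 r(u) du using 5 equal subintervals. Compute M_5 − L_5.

-120.96

M_5 = -519.12.
L_5 = -398.16.
M_5 − L_5 = -120.96.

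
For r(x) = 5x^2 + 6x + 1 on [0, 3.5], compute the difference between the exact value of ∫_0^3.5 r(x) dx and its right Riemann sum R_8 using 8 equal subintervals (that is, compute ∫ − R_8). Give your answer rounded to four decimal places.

-18.5505

Exact integral: ∫_0^3.5 r(x) dx ≈ 111.708333.
R_8 ≈ 130.258789.
Error ≈ 111.708333 − 130.258789 ≈ -18.5505.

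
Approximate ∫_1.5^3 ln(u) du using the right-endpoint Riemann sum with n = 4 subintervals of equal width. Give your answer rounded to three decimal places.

Δu = (3 − 1.5)/4 = 0.375.
Right endpoints: 1.875, 2.25, 2.625, 3.
f(1.875) ≈ 0.629, f(2.25) ≈ 0.811, f(2.625) ≈ 0.965, f(3) ≈ 1.099.
Sum = Δu · [f(1.875) + f(2.25) + f(2.625) + f(3)].
Sum ≈ 1.314.

1.314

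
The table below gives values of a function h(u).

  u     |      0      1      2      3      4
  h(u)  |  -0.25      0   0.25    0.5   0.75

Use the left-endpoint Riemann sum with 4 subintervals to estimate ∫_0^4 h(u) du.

0.5

Δu = 1.
Sum = 1·[(-0.25) + 0 + 0.25 + 0.5] = 0.5.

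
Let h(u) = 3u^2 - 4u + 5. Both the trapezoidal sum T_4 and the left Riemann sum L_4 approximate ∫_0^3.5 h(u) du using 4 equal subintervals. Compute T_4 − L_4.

T_4 = 37.21484375.
L_4 = 27.26171875.
T_4 − L_4 = 9.953125.

9.953125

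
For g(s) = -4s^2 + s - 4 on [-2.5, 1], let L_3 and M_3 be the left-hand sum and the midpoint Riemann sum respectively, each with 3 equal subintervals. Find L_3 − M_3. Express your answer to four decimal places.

-19.0556

L_3 ≈ -56.259259.
M_3 ≈ -37.203704.
L_3 − M_3 ≈ -19.0556.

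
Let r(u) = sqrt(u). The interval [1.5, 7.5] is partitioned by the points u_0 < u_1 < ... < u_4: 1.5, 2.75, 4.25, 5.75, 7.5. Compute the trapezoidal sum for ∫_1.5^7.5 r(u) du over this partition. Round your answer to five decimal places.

Subinterval widths: 1.25, 1.5, 1.5, 1.75.
r(1.5) ≈ 1.22474, r(2.75) ≈ 1.65831, r(4.25) ≈ 2.06155, r(5.75) ≈ 2.39792, r(7.5) ≈ 2.73861.
On each subinterval the trapezoid contributes (Δu_i/2)·[r(u_{i-1}) + r(u_i)].
Sum ≈ 12.43087.

12.43087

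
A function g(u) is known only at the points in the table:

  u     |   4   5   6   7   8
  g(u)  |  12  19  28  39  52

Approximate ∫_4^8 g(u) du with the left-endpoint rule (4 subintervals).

Δu = 1.
Sum = 1·[12 + 19 + 28 + 39] = 98.

98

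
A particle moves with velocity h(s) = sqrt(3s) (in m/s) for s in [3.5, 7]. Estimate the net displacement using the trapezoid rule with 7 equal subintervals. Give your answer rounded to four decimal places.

Δs = (7 − 3.5)/7 = 0.5.
h(3.5) ≈ 3.2404, h(4) ≈ 3.4641, h(4.5) ≈ 3.6742, h(5) ≈ 3.8730, h(5.5) ≈ 4.0620, h(6) ≈ 4.2426, h(6.5) ≈ 4.4159, h(7) ≈ 4.5826.
T_7 = (Δs/2)·[h(s_0) + 2h(s_1) + ... + 2h(s_{6}) + h(s_7)].
Sum ≈ 13.8217.

13.8217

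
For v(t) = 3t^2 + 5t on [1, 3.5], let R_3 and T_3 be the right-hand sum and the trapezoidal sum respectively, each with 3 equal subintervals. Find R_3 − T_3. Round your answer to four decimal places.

19.2708

R_3 ≈ 90.138889.
T_3 ≈ 70.868056.
R_3 − T_3 ≈ 19.2708.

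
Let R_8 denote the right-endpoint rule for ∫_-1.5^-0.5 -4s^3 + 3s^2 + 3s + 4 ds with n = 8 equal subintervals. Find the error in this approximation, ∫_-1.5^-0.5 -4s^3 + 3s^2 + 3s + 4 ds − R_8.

0.9609375

Exact integral: ∫_-1.5^-0.5 f(s) ds = 9.25.
R_8 = 8.2890625.
Error = 9.25 − 8.2890625 = 0.9609375.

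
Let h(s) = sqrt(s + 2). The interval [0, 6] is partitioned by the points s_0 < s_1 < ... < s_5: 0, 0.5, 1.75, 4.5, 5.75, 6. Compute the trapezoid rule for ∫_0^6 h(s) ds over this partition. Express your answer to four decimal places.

Subinterval widths: 0.5, 1.25, 2.75, 1.25, 0.25.
h(0) ≈ 1.4142, h(0.5) ≈ 1.5811, h(1.75) ≈ 1.9365, h(4.5) ≈ 2.5495, h(5.75) ≈ 2.7839, h(6) ≈ 2.8284.
On each subinterval the trapezoid contributes (Δs_i/2)·[h(s_{i-1}) + h(s_i)].
Sum ≈ 13.1505.

13.1505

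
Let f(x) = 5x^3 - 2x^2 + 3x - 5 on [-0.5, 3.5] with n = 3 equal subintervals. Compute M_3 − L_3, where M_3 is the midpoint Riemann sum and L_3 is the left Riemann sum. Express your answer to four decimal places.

M_3 ≈ 144.685185.
L_3 ≈ 45.796296.
M_3 − L_3 ≈ 98.8889.

98.8889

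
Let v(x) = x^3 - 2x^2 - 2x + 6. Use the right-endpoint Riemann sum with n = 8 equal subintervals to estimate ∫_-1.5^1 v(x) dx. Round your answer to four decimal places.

Δx = (1 − (-1.5))/8 = 0.3125.
Right endpoints: -1.1875, -0.875, -0.5625, -0.25, 0.0625, 0.375, 0.6875, 1.
v(-1.1875) = 15893/4096, v(-0.875) = 2841/512, v(-0.5625) = 25863/4096, v(-0.25) = 6.359375, v(0.0625) = 24033/4096, v(0.375) = 2571/512, v(0.6875) = 16403/4096, v(1) = 3.
Sum = Δx · [v(-1.1875) + v(-0.875) + v(-0.5625) + ...].
Sum ≈ 12.4988.

12.4988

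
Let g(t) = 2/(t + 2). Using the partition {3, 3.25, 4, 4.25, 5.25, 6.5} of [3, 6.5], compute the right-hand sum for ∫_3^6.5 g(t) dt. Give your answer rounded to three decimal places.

0.995

Subinterval widths: 0.25, 0.75, 0.25, 1, 1.25.
Right endpoints: 3.25, 4, 4.25, 5.25, 6.5.
g(3.25) = 8/21, g(4) = 1/3, g(4.25) = 0.32, g(5.25) = 8/29, g(6.5) = 4/17.
Sum = Σ Δt_i · g(t_i).
Sum ≈ 0.995.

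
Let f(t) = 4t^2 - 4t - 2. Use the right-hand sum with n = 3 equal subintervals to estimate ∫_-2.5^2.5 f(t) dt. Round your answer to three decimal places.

24.259

Δt = (2.5 − (-2.5))/3 = 5/3.
Right endpoints: -5/6, 5/6, 2.5.
f(-5/6) = 37/9, f(5/6) = -23/9, f(2.5) = 13.
Sum = Δt · [f(-5/6) + f(5/6) + f(2.5)].
Sum ≈ 24.259.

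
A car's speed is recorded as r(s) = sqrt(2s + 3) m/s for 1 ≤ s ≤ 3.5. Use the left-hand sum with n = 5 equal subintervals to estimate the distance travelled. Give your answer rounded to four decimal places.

Δs = (3.5 − 1)/5 = 0.5.
Left endpoints: 1, 1.5, 2, 2.5, 3.
r(1) ≈ 2.2361, r(1.5) ≈ 2.4495, r(2) ≈ 2.6458, r(2.5) ≈ 2.8284, r(3) ≈ 3.0000.
Sum = Δs · [r(1) + r(1.5) + r(2) + r(2.5) + r(3)].
Sum ≈ 6.5799.

6.5799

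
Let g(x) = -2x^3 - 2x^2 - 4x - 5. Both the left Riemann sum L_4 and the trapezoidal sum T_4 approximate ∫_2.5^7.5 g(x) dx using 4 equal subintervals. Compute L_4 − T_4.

L_4 = -1417.1875.
T_4 = -2000.
L_4 − T_4 = 582.8125.

582.8125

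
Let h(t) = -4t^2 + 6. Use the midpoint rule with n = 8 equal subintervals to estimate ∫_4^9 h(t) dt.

-856.015625

Δt = (9 − 4)/8 = 0.625.
Midpoints: 4.3125, 4.9375, 5.5625, 6.1875, 6.8125, 7.4375, 8.0625, 8.6875.
h(4.3125) = -68.390625, h(4.9375) = -91.515625, h(5.5625) = -117.765625, h(6.1875) = -147.140625, h(6.8125) = -179.640625, h(7.4375) = -215.265625, h(8.0625) = -254.015625, h(8.6875) = -295.890625.
Sum = Δt · [h(4.3125) + h(4.9375) + h(5.5625) + ...].
Sum = -856.015625.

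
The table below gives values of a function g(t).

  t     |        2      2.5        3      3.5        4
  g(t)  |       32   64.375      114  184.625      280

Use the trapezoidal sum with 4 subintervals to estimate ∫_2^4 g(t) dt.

259.5

Δt = 0.5.
T_4 = (0.5/2)·[32 + 2·64.375 + 2·114 + 2·184.625 + 280] = 259.5.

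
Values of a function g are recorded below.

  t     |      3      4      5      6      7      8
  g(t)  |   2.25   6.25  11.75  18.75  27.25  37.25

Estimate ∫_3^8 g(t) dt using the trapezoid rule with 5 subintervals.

Δt = 1.
T_5 = (1/2)·[2.25 + 2·6.25 + 2·11.75 + 2·18.75 + 2·27.25 + 37.25] = 83.75.

83.75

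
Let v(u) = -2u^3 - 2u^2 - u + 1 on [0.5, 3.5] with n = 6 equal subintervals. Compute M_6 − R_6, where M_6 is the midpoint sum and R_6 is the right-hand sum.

M_6 = -105.625.
R_6 = -136.375.
M_6 − R_6 = 30.75.

30.75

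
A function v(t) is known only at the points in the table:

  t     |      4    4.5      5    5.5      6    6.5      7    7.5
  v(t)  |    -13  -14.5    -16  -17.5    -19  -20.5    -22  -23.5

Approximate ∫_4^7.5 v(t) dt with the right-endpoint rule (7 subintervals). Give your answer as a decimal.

Δt = 0.5.
Sum = 0.5·[(-14.5) + (-16) + (-17.5) + (-19) + (-20.5) + (-22) + (-23.5)] = -66.5.

-66.5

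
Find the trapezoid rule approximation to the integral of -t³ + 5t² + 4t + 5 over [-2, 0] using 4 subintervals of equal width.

20

Δt = (0 − (-2))/4 = 0.5.
f(-2) = 25, f(-1.5) = 13.625, f(-1) = 7, f(-0.5) = 4.375, f(0) = 5.
T_4 = (Δt/2)·[f(t_0) + 2f(t_1) + 2f(t_2) + 2f(t_3) + f(t_4)].
Sum = 20.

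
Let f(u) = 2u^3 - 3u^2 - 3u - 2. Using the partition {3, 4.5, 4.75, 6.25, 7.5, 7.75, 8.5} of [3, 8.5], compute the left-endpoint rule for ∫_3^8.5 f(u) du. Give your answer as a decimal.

1390.8125

Subinterval widths: 1.5, 0.25, 1.5, 1.25, 0.25, 0.75.
Left endpoints: 3, 4.5, 4.75, 6.25, 7.5, 7.75.
f(3) = 16, f(4.5) = 106, f(4.75) = 130.40625, f(6.25) = 350.34375, f(7.5) = 650.5, f(7.75) = 725.53125.
Sum = Σ Δu_i · f(u_i).
Sum = 1390.8125.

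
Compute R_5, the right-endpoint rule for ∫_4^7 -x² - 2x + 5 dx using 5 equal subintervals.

Δx = (7 − 4)/5 = 0.6.
Right endpoints: 4.6, 5.2, 5.8, 6.4, 7.
f(4.6) = -25.36, f(5.2) = -32.44, f(5.8) = -40.24, f(6.4) = -48.76, f(7) = -58.
Sum = Δx · [f(4.6) + f(5.2) + f(5.8) + f(6.4) + f(7)].
Sum = -122.88.

-122.88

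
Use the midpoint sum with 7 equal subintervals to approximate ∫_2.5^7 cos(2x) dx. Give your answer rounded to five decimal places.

Δx = (7 − 2.5)/7 = 9/14.
Midpoints: 79/28, 97/28, 115/28, 4.75, 151/28, 169/28, 187/28.
f(79/28) ≈ 0.80190, f(97/28) ≈ 0.79887, f(115/28) ≈ -0.35256, f(4.75) ≈ -0.99717, f(151/28) ≈ -0.20832, f(169/28) ≈ 0.88000, f(187/28) ≈ 0.70330.
Sum = Δx · [f(79/28) + f(97/28) + f(115/28) + ...].
Sum ≈ 1.04529.

1.04529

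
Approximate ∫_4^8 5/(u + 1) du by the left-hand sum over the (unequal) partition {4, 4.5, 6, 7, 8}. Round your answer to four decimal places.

Subinterval widths: 0.5, 1.5, 1, 1.
Left endpoints: 4, 4.5, 6, 7.
f(4) = 1, f(4.5) = 10/11, f(6) = 5/7, f(7) = 0.625.
Sum = Σ Δu_i · f(u_i).
Sum ≈ 3.2029.

3.2029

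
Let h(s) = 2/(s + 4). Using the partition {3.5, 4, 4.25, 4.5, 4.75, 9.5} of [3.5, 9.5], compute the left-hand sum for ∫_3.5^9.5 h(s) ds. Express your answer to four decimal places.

1.4010

Subinterval widths: 0.5, 0.25, 0.25, 0.25, 4.75.
Left endpoints: 3.5, 4, 4.25, 4.5, 4.75.
h(3.5) = 4/15, h(4) = 0.25, h(4.25) = 8/33, h(4.5) = 4/17, h(4.75) = 8/35.
Sum = Σ Δs_i · h(s_i).
Sum ≈ 1.4010.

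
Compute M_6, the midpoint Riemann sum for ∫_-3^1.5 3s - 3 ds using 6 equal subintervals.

Δs = (1.5 − (-3))/6 = 0.75.
Midpoints: -2.625, -1.875, -1.125, -0.375, 0.375, 1.125.
f(-2.625) = -10.875, f(-1.875) = -8.625, f(-1.125) = -6.375, f(-0.375) = -4.125, f(0.375) = -1.875, f(1.125) = 0.375.
Sum = Δs · [f(-2.625) + f(-1.875) + f(-1.125) + ...].
Sum = -23.625.

-23.625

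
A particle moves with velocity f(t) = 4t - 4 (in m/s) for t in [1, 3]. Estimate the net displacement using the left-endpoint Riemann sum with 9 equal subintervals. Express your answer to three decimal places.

Δt = (3 − 1)/9 = 2/9.
Left endpoints: 1, 11/9, 13/9, 5/3, 17/9, 19/9, 7/3, 23/9, 25/9.
f(1) = 0, f(11/9) = 8/9, f(13/9) = 16/9, f(5/3) = 8/3, f(17/9) = 32/9, f(19/9) = 40/9, f(7/3) = 16/3, f(23/9) = 56/9, f(25/9) = 64/9.
Sum = Δt · [f(1) + f(11/9) + f(13/9) + ...].
Sum ≈ 7.111.

7.111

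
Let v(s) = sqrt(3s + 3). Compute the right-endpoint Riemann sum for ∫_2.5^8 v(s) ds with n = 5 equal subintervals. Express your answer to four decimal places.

24.6742

Δs = (8 − 2.5)/5 = 1.1.
Right endpoints: 3.6, 4.7, 5.8, 6.9, 8.
v(3.6) ≈ 3.7148, v(4.7) ≈ 4.1352, v(5.8) ≈ 4.5166, v(6.9) ≈ 4.8683, v(8) ≈ 5.1962.
Sum = Δs · [v(3.6) + v(4.7) + v(5.8) + v(6.9) + v(8)].
Sum ≈ 24.6742.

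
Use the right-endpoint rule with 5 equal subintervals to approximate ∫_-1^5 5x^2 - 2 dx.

Δx = (5 − (-1))/5 = 1.2.
Right endpoints: 0.2, 1.4, 2.6, 3.8, 5.
f(0.2) = -1.8, f(1.4) = 7.8, f(2.6) = 31.8, f(3.8) = 70.2, f(5) = 123.
Sum = Δx · [f(0.2) + f(1.4) + f(2.6) + f(3.8) + f(5)].
Sum = 277.2.

277.2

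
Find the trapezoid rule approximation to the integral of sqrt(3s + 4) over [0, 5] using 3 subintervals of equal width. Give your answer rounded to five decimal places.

Δs = (5 − 0)/3 = 5/3.
f(0) ≈ 2.00000, f(5/3) ≈ 3.00000, f(10/3) ≈ 3.74166, f(5) ≈ 4.35890.
T_3 = (Δs/2)·[f(s_0) + 2f(s_1) + 2f(s_2) + f(s_3)].
Sum ≈ 16.53518.

16.53518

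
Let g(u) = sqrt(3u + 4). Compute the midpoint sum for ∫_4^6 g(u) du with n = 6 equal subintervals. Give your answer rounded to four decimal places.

Δu = (6 − 4)/6 = 1/3.
Midpoints: 25/6, 4.5, 29/6, 31/6, 5.5, 35/6.
g(25/6) ≈ 4.0620, g(4.5) ≈ 4.1833, g(29/6) ≈ 4.3012, g(31/6) ≈ 4.4159, g(5.5) ≈ 4.5277, g(35/6) ≈ 4.6368.
Sum = Δu · [g(25/6) + g(4.5) + g(29/6) + ...].
Sum ≈ 8.7090.

8.7090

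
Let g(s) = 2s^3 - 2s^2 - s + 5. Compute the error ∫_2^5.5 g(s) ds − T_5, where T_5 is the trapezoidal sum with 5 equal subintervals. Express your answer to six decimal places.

-5.859583

Exact integral: ∫_2^5.5 g(s) ds ≈ 348.32291667.
T_5 = 354.1825.
Error ≈ 348.32291667 − 354.1825 ≈ -5.859583.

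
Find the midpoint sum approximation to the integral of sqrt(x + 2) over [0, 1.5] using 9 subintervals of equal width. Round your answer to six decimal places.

2.479749

Δx = (1.5 − 0)/9 = 1/6.
Midpoints: 1/12, 0.25, 5/12, 7/12, 0.75, 11/12, 13/12, 1.25, 17/12.
f(1/12) ≈ 1.443376, f(0.25) ≈ 1.500000, f(5/12) ≈ 1.554563, f(7/12) ≈ 1.607275, f(0.75) ≈ 1.658312, f(11/12) ≈ 1.707825, f(13/12) ≈ 1.755942, f(1.25) ≈ 1.802776, f(17/12) ≈ 1.848423.
Sum = Δx · [f(1/12) + f(0.25) + f(5/12) + ...].
Sum ≈ 2.479749.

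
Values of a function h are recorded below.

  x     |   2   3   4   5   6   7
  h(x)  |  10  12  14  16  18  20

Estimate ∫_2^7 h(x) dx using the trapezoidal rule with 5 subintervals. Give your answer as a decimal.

Δx = 1.
T_5 = (1/2)·[10 + 2·12 + 2·14 + 2·16 + 2·18 + 20] = 75.

75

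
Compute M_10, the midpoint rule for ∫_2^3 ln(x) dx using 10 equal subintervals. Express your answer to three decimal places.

0.910

Δx = (3 − 2)/10 = 0.1.
Midpoints: 2.05, 2.15, 2.25, 2.35, 2.45, 2.55, 2.65, 2.75, 2.85, 2.95.
f(2.05) ≈ 0.718, f(2.15) ≈ 0.765, f(2.25) ≈ 0.811, f(2.35) ≈ 0.854, f(2.45) ≈ 0.896, f(2.55) ≈ 0.936, f(2.65) ≈ 0.975, f(2.75) ≈ 1.012, f(2.85) ≈ 1.047, f(2.95) ≈ 1.082.
Sum = Δx · [f(2.05) + f(2.15) + f(2.25) + ...].
Sum ≈ 0.910.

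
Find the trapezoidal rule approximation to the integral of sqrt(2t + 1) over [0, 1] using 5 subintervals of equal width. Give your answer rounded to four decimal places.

1.3973

Δt = (1 − 0)/5 = 0.2.
f(0) ≈ 1.0000, f(0.2) ≈ 1.1832, f(0.4) ≈ 1.3416, f(0.6) ≈ 1.4832, f(0.8) ≈ 1.6125, f(1) ≈ 1.7321.
T_5 = (Δt/2)·[f(t_0) + 2f(t_1) + ... + 2f(t_{4}) + f(t_5)].
Sum ≈ 1.3973.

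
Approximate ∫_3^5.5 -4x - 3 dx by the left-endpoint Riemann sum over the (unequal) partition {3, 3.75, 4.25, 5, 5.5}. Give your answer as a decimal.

Subinterval widths: 0.75, 0.5, 0.75, 0.5.
Left endpoints: 3, 3.75, 4.25, 5.
f(3) = -15, f(3.75) = -18, f(4.25) = -20, f(5) = -23.
Sum = Σ Δx_i · f(x_i).
Sum = -46.75.

-46.75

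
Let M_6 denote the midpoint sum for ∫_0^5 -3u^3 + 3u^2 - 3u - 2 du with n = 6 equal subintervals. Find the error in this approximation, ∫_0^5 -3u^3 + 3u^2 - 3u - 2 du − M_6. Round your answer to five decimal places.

-5.64236

Exact integral: ∫_0^5 f(u) du = -391.25.
M_6 ≈ -385.6076389.
Error ≈ -391.25 − (-385.6076389) ≈ -5.64236.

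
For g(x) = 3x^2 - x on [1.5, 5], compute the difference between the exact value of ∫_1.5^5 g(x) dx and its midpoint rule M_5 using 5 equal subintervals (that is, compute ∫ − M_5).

0.42875

Exact integral: ∫_1.5^5 g(x) dx = 110.25.
M_5 = 109.82125.
Error = 110.25 − 109.82125 = 0.42875.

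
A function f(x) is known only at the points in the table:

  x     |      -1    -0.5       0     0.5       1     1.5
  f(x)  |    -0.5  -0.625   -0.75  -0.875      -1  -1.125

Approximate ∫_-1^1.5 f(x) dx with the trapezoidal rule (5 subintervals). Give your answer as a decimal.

-2.03125

Δx = 0.5.
T_5 = (0.5/2)·[(-0.5) + 2·(-0.625) + 2·(-0.75) + 2·(-0.875) + 2·(-1) + (-1.125)] = -2.03125.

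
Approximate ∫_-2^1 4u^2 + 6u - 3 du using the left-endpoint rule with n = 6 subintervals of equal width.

Δu = (1 − (-2))/6 = 0.5.
Left endpoints: -2, -1.5, -1, -0.5, 0, 0.5.
f(-2) = 1, f(-1.5) = -3, f(-1) = -5, f(-0.5) = -5, f(0) = -3, f(0.5) = 1.
Sum = Δu · [f(-2) + f(-1.5) + f(-1) + ...].
Sum = -7.

-7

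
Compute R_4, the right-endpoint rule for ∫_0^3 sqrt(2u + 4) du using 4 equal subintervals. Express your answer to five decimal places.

Δu = (3 − 0)/4 = 0.75.
Right endpoints: 0.75, 1.5, 2.25, 3.
f(0.75) ≈ 2.34521, f(1.5) ≈ 2.64575, f(2.25) ≈ 2.91548, f(3) ≈ 3.16228.
Sum = Δu · [f(0.75) + f(1.5) + f(2.25) + f(3)].
Sum ≈ 8.30153.

8.30153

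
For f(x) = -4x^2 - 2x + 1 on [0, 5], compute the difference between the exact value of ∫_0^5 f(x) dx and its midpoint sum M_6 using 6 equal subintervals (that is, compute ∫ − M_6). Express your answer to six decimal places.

-1.157407

Exact integral: ∫_0^5 f(x) dx ≈ -186.66666667.
M_6 ≈ -185.50925926.
Error ≈ -186.66666667 − (-185.50925926) ≈ -1.157407.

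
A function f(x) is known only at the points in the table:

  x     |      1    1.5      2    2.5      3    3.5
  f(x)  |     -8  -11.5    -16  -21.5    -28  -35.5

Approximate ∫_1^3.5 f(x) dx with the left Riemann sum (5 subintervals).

Δx = 0.5.
Sum = 0.5·[(-8) + (-11.5) + (-16) + (-21.5) + (-28)] = -42.5.

-42.5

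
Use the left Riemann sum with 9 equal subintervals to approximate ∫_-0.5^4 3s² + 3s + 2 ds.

82.125

Δs = (4 − (-0.5))/9 = 0.5.
Left endpoints: -0.5, 0, 0.5, 1, 1.5, 2, 2.5, 3, 3.5.
f(-0.5) = 1.25, f(0) = 2, f(0.5) = 4.25, f(1) = 8, f(1.5) = 13.25, f(2) = 20, f(2.5) = 28.25, f(3) = 38, f(3.5) = 49.25.
Sum = Δs · [f(-0.5) + f(0) + f(0.5) + ...].
Sum = 82.125.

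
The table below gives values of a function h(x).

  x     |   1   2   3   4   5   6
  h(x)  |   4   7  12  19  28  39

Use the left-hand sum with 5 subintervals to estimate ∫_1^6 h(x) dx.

Δx = 1.
Sum = 1·[4 + 7 + 12 + 19 + 28] = 70.

70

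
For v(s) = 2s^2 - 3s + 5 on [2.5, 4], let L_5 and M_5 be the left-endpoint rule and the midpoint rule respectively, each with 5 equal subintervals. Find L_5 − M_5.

L_5 = 22.92.
M_5 = 25.1025.
L_5 − M_5 = -2.1825.

-2.1825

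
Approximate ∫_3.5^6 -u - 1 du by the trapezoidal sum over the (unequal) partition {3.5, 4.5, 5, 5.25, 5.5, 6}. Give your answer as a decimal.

Subinterval widths: 1, 0.5, 0.25, 0.25, 0.5.
f(3.5) = -4.5, f(4.5) = -5.5, f(5) = -6, f(5.25) = -6.25, f(5.5) = -6.5, f(6) = -7.
On each subinterval the trapezoid contributes (Δu_i/2)·[f(u_{i-1}) + f(u_i)].
Sum = -14.375.

-14.375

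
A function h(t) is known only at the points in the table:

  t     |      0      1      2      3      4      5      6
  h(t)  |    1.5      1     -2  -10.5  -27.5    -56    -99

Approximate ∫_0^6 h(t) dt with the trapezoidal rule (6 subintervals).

-143.75

Δt = 1.
T_6 = (1/2)·[1.5 + 2·1 + 2·(-2) + 2·(-10.5) + 2·(-27.5) + 2·(-56) + (-99)] = -143.75.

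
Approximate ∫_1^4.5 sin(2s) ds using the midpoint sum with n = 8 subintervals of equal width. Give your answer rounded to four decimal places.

0.2556

Δs = (4.5 − 1)/8 = 0.4375.
Midpoints: 1.21875, 1.65625, 2.09375, 2.53125, 2.96875, 3.40625, 3.84375, 4.28125.
f(1.21875) ≈ 0.6473, f(1.65625) ≈ -0.1701, f(2.09375) ≈ -0.8654, f(2.53125) ≈ -0.9393, f(2.96875) ≈ -0.3388, f(3.40625) ≈ 0.5049, f(3.84375) ≈ 0.9862, f(4.28125) ≈ 0.7593.
Sum = Δs · [f(1.21875) + f(1.65625) + f(2.09375) + ...].
Sum ≈ 0.2556.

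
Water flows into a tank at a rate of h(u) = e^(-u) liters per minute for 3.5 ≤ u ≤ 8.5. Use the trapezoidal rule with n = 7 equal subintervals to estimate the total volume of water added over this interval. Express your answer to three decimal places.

Δu = (8.5 − 3.5)/7 = 5/7.
h(3.5) ≈ 0.030, h(59/14) ≈ 0.015, h(69/14) ≈ 0.007, h(79/14) ≈ 0.004, h(89/14) ≈ 0.002, h(99/14) ≈ 0.001, h(109/14) ≈ 0.000, h(8.5) ≈ 0.000.
T_7 = (Δu/2)·[h(u_0) + 2h(u_1) + ... + 2h(u_{6}) + h(u_7)].
Sum ≈ 0.031.

0.031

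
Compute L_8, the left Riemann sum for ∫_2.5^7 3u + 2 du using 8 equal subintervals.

69.328125

Δu = (7 − 2.5)/8 = 0.5625.
Left endpoints: 2.5, 3.0625, 3.625, 4.1875, 4.75, 5.3125, 5.875, 6.4375.
f(2.5) = 9.5, f(3.0625) = 11.1875, f(3.625) = 12.875, f(4.1875) = 14.5625, f(4.75) = 16.25, f(5.3125) = 17.9375, f(5.875) = 19.625, f(6.4375) = 21.3125.
Sum = Δu · [f(2.5) + f(3.0625) + f(3.625) + ...].
Sum = 69.328125.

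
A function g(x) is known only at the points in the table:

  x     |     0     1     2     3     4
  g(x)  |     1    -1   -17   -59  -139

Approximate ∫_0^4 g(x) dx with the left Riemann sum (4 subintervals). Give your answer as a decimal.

-76

Δx = 1.
Sum = 1·[1 + (-1) + (-17) + (-59)] = -76.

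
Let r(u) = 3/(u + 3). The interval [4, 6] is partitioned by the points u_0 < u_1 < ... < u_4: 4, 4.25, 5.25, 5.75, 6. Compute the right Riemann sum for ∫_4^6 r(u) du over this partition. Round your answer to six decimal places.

Subinterval widths: 0.25, 1, 0.5, 0.25.
Right endpoints: 4.25, 5.25, 5.75, 6.
r(4.25) = 12/29, r(5.25) = 4/11, r(5.75) = 12/35, r(6) = 1/3.
Sum = Σ Δu_i · r(u_i).
Sum ≈ 0.721847.

0.721847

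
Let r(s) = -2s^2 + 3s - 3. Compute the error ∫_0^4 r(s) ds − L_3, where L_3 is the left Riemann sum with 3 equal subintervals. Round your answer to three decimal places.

Exact integral: ∫_0^4 r(s) ds ≈ -30.66667.
L_3 ≈ -19.70370.
Error ≈ -30.66667 − (-19.70370) ≈ -10.963.

-10.963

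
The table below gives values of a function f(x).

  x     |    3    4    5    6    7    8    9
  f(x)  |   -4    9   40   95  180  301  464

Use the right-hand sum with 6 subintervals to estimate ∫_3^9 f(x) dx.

1089

Δx = 1.
Sum = 1·[9 + 40 + 95 + 180 + 301 + 464] = 1089.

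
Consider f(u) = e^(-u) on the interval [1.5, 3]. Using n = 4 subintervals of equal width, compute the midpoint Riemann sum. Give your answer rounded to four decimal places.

Δu = (3 − 1.5)/4 = 0.375.
Midpoints: 1.6875, 2.0625, 2.4375, 2.8125.
f(1.6875) ≈ 0.1850, f(2.0625) ≈ 0.1271, f(2.4375) ≈ 0.0874, f(2.8125) ≈ 0.0601.
Sum = Δu · [f(1.6875) + f(2.0625) + f(2.4375) + f(2.8125)].
Sum ≈ 0.1723.

0.1723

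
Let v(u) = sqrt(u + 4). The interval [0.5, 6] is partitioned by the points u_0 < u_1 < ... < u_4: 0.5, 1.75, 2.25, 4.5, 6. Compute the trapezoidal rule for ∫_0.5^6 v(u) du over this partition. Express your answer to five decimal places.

Subinterval widths: 1.25, 0.5, 2.25, 1.5.
v(0.5) ≈ 2.12132, v(1.75) ≈ 2.39792, v(2.25) ≈ 2.50000, v(4.5) ≈ 2.91548, v(6) ≈ 3.16228.
On each subinterval the trapezoid contributes (Δu_i/2)·[v(u_{i-1}) + v(u_i)].
Sum ≈ 14.69973.

14.69973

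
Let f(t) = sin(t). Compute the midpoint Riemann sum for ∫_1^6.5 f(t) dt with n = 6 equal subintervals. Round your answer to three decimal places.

-0.452

Δt = (6.5 − 1)/6 = 11/12.
Midpoints: 35/24, 2.375, 79/24, 101/24, 5.125, 145/24.
f(35/24) ≈ 0.994, f(2.375) ≈ 0.694, f(79/24) ≈ -0.150, f(101/24) ≈ -0.876, f(5.125) ≈ -0.916, f(145/24) ≈ -0.239.
Sum = Δt · [f(35/24) + f(2.375) + f(79/24) + ...].
Sum ≈ -0.452.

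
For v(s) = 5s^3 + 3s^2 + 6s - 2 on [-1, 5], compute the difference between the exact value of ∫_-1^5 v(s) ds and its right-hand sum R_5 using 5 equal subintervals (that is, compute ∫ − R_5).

Exact integral: ∫_-1^5 v(s) ds = 966.
R_5 = 1456.32.
Error = 966 − 1456.32 = -490.32.

-490.32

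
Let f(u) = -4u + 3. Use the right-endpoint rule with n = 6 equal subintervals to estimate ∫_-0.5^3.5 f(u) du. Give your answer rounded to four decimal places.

-17.3333

Δu = (3.5 − (-0.5))/6 = 2/3.
Right endpoints: 1/6, 5/6, 1.5, 13/6, 17/6, 3.5.
f(1/6) = 7/3, f(5/6) = -1/3, f(1.5) = -3, f(13/6) = -17/3, f(17/6) = -25/3, f(3.5) = -11.
Sum = Δu · [f(1/6) + f(5/6) + f(1.5) + ...].
Sum ≈ -17.3333.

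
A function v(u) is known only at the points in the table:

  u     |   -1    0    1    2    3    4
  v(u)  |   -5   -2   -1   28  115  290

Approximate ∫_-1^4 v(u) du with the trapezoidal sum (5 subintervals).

Δu = 1.
T_5 = (1/2)·[(-5) + 2·(-2) + 2·(-1) + 2·28 + 2·115 + 290] = 282.5.

282.5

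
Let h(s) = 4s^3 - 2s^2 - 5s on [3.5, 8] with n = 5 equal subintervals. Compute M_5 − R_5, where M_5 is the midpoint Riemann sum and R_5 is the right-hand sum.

M_5 = 3483.46125.
R_5 = 4332.24.
M_5 − R_5 = -848.77875.

-848.77875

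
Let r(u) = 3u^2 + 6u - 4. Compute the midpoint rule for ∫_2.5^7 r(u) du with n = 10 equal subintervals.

Δu = (7 − 2.5)/10 = 0.45.
Midpoints: 2.725, 3.175, 3.625, 4.075, 4.525, 4.975, 5.425, 5.875, 6.325, 6.775.
r(2.725) = 34.626875, r(3.175) = 45.291875, r(3.625) = 57.171875, r(4.075) = 70.266875, r(4.525) = 84.576875, r(4.975) = 100.101875, r(5.425) = 116.841875, r(5.875) = 134.796875, r(6.325) = 153.966875, r(6.775) = 174.351875.
Sum = Δu · [r(2.725) + r(3.175) + r(3.625) + ...].
Sum = 437.3971875.

437.3971875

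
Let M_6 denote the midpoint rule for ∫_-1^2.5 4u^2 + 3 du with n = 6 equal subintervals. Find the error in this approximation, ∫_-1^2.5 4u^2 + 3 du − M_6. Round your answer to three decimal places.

Exact integral: ∫_-1^2.5 f(u) du ≈ 32.66667.
M_6 ≈ 32.26968.
Error ≈ 32.66667 − 32.26968 ≈ 0.397.

0.397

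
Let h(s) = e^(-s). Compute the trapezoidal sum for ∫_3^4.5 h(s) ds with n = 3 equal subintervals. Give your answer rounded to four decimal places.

0.0395

Δs = (4.5 − 3)/3 = 0.5.
h(3) ≈ 0.0498, h(3.5) ≈ 0.0302, h(4) ≈ 0.0183, h(4.5) ≈ 0.0111.
T_3 = (Δs/2)·[h(s_0) + 2h(s_1) + 2h(s_2) + h(s_3)].
Sum ≈ 0.0395.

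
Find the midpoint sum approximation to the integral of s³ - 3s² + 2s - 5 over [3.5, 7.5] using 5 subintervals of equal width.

395.62

Δs = (7.5 − 3.5)/5 = 0.8.
Midpoints: 3.9, 4.7, 5.5, 6.3, 7.1.
f(3.9) = 16.489, f(4.7) = 41.953, f(5.5) = 81.625, f(6.3) = 138.577, f(7.1) = 215.881.
Sum = Δs · [f(3.9) + f(4.7) + f(5.5) + f(6.3) + f(7.1)].
Sum = 395.62.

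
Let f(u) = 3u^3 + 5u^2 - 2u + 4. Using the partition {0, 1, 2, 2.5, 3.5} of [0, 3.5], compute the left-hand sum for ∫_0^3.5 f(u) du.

Subinterval widths: 1, 1, 0.5, 1.
Left endpoints: 0, 1, 2, 2.5.
f(0) = 4, f(1) = 10, f(2) = 44, f(2.5) = 77.125.
Sum = Σ Δu_i · f(u_i).
Sum = 113.125.

113.125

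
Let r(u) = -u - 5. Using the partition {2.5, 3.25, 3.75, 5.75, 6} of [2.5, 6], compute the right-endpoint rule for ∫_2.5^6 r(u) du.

-34.8125

Subinterval widths: 0.75, 0.5, 2, 0.25.
Right endpoints: 3.25, 3.75, 5.75, 6.
r(3.25) = -8.25, r(3.75) = -8.75, r(5.75) = -10.75, r(6) = -11.
Sum = Σ Δu_i · r(u_i).
Sum = -34.8125.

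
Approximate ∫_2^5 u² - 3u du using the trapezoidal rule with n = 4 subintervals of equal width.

7.78125

Δu = (5 − 2)/4 = 0.75.
f(2) = -2, f(2.75) = -0.6875, f(3.5) = 1.75, f(4.25) = 5.3125, f(5) = 10.
T_4 = (Δu/2)·[f(u_0) + 2f(u_1) + 2f(u_2) + 2f(u_3) + f(u_4)].
Sum = 7.78125.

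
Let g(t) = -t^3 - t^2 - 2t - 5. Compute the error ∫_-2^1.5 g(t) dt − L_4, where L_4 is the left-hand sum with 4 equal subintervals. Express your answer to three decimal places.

-7.162

Exact integral: ∫_-2^1.5 g(t) dt ≈ -16.80729.
L_4 ≈ -9.64551.
Error ≈ -16.80729 − (-9.64551) ≈ -7.162.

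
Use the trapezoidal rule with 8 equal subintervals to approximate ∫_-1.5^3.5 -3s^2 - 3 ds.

Δs = (3.5 − (-1.5))/8 = 0.625.
f(-1.5) = -9.75, f(-0.875) = -5.296875, f(-0.25) = -3.1875, f(0.375) = -3.421875, f(1) = -6, f(1.625) = -10.921875, f(2.25) = -18.1875, f(2.875) = -27.796875, f(3.5) = -39.75.
T_8 = (Δs/2)·[f(s_0) + 2f(s_1) + ... + 2f(s_{7}) + f(s_8)].
Sum = -62.2265625.

-62.2265625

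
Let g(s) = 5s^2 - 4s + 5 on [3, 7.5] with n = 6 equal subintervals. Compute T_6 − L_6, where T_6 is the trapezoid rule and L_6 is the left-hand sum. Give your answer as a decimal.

T_6 = 588.234375.
L_6 = 506.390625.
T_6 − L_6 = 81.84375.

81.84375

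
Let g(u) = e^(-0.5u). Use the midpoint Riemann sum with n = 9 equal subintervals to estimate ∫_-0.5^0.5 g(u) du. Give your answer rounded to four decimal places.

1.0103

Δu = (0.5 − (-0.5))/9 = 1/9.
Midpoints: -4/9, -1/3, -2/9, -1/9, 0, 1/9, 2/9, 1/3, 4/9.
g(-4/9) ≈ 1.2488, g(-1/3) ≈ 1.1814, g(-2/9) ≈ 1.1175, g(-1/9) ≈ 1.0571, g(0) ≈ 1.0000, g(1/9) ≈ 0.9460, g(2/9) ≈ 0.8948, g(1/3) ≈ 0.8465, g(4/9) ≈ 0.8007.
Sum = Δu · [g(-4/9) + g(-1/3) + g(-2/9) + ...].
Sum ≈ 1.0103.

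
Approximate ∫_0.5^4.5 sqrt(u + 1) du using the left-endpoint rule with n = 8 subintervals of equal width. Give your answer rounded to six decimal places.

Δu = (4.5 − 0.5)/8 = 0.5.
Left endpoints: 0.5, 1, 1.5, 2, 2.5, 3, 3.5, 4.
f(0.5) ≈ 1.224745, f(1) ≈ 1.414214, f(1.5) ≈ 1.581139, f(2) ≈ 1.732051, f(2.5) ≈ 1.870829, f(3) ≈ 2.000000, f(3.5) ≈ 2.121320, f(4) ≈ 2.236068.
Sum = Δu · [f(0.5) + f(1) + f(1.5) + ...].
Sum ≈ 7.090183.

7.090183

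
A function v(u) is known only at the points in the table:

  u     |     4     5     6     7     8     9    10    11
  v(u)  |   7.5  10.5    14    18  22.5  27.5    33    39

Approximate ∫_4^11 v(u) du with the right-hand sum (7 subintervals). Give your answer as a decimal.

Δu = 1.
Sum = 1·[10.5 + 14 + 18 + 22.5 + 27.5 + 33 + 39] = 164.5.

164.5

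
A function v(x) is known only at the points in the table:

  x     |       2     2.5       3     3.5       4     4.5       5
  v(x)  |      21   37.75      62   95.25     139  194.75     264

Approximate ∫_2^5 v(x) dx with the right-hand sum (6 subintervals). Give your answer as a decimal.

Δx = 0.5.
Sum = 0.5·[37.75 + 62 + 95.25 + 139 + 194.75 + 264] = 396.375.

396.375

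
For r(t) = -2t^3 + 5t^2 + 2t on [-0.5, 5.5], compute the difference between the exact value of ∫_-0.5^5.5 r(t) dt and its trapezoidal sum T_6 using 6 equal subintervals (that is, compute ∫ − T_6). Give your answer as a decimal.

Exact integral: ∫_-0.5^5.5 r(t) dt = -150.
T_6 = -160.
Error = -150 − (-160) = 10.

10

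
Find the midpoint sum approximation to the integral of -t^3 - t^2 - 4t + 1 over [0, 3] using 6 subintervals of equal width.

Δt = (3 − 0)/6 = 0.5.
Midpoints: 0.25, 0.75, 1.25, 1.75, 2.25, 2.75.
f(0.25) = -0.078125, f(0.75) = -2.984375, f(1.25) = -7.515625, f(1.75) = -14.421875, f(2.25) = -24.453125, f(2.75) = -38.359375.
Sum = Δt · [f(0.25) + f(0.75) + f(1.25) + ...].
Sum = -43.90625.

-43.90625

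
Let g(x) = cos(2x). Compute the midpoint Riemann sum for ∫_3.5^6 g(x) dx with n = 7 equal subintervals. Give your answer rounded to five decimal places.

-0.60966

Δx = (6 − 3.5)/7 = 5/14.
Midpoints: 103/28, 113/28, 123/28, 4.75, 143/28, 153/28, 163/28.
g(103/28) ≈ 0.47665, g(113/28) ≈ -0.21574, g(123/28) ≈ -0.80265, g(4.75) ≈ -0.99717, g(143/28) ≈ -0.70419, g(153/28) ≈ -0.06695, g(163/28) ≈ 0.60302.
Sum = Δx · [g(103/28) + g(113/28) + g(123/28) + ...].
Sum ≈ -0.60966.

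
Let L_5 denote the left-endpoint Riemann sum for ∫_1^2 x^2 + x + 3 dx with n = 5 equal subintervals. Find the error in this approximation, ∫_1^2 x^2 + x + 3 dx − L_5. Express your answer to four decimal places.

Exact integral: ∫_1^2 f(x) dx ≈ 6.833333.
L_5 = 6.44.
Error ≈ 6.833333 − 6.44 ≈ 0.3933.

0.3933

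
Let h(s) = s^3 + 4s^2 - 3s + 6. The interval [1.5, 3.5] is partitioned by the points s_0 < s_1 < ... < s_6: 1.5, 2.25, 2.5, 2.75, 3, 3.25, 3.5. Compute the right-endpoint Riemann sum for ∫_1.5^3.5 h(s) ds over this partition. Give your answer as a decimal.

100.19921875

Subinterval widths: 0.75, 0.25, 0.25, 0.25, 0.25, 0.25.
Right endpoints: 2.25, 2.5, 2.75, 3, 3.25, 3.5.
h(2.25) = 30.890625, h(2.5) = 39.125, h(2.75) = 48.796875, h(3) = 60, h(3.25) = 72.828125, h(3.5) = 87.375.
Sum = Σ Δs_i · h(s_i).
Sum = 100.19921875.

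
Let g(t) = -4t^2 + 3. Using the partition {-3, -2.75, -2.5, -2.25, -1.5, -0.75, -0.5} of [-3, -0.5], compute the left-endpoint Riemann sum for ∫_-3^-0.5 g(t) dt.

Subinterval widths: 0.25, 0.25, 0.25, 0.75, 0.75, 0.25.
Left endpoints: -3, -2.75, -2.5, -2.25, -1.5, -0.75.
g(-3) = -33, g(-2.75) = -27.25, g(-2.5) = -22, g(-2.25) = -17.25, g(-1.5) = -6, g(-0.75) = 0.75.
Sum = Σ Δt_i · g(t_i).
Sum = -37.8125.

-37.8125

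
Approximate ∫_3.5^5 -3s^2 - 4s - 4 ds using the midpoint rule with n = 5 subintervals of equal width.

-113.59125

Δs = (5 − 3.5)/5 = 0.3.
Midpoints: 3.65, 3.95, 4.25, 4.55, 4.85.
f(3.65) = -58.5675, f(3.95) = -66.6075, f(4.25) = -75.1875, f(4.55) = -84.3075, f(4.85) = -93.9675.
Sum = Δs · [f(3.65) + f(3.95) + f(4.25) + f(4.55) + f(4.85)].
Sum = -113.59125.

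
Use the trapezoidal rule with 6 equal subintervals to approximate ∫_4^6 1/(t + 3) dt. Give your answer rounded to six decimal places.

0.251389

Δt = (6 − 4)/6 = 1/3.
f(4) = 1/7, f(13/3) = 3/22, f(14/3) = 3/23, f(5) = 0.125, f(16/3) = 0.12, f(17/3) = 3/26, f(6) = 1/9.
T_6 = (Δt/2)·[f(t_0) + 2f(t_1) + ... + 2f(t_{5}) + f(t_6)].
Sum ≈ 0.251389.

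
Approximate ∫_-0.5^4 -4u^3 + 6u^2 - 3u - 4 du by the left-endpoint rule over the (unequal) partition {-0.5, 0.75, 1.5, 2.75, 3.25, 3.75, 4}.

-119

Subinterval widths: 1.25, 0.75, 1.25, 0.5, 0.5, 0.25.
Left endpoints: -0.5, 0.75, 1.5, 2.75, 3.25, 3.75.
f(-0.5) = -0.5, f(0.75) = -4.5625, f(1.5) = -8.5, f(2.75) = -50.0625, f(3.25) = -87.6875, f(3.75) = -141.8125.
Sum = Σ Δu_i · f(u_i).
Sum = -119.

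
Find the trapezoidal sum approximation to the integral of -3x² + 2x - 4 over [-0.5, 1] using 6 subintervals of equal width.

-6.421875

Δx = (1 − (-0.5))/6 = 0.25.
f(-0.5) = -5.75, f(-0.25) = -4.6875, f(0) = -4, f(0.25) = -3.6875, f(0.5) = -3.75, f(0.75) = -4.1875, f(1) = -5.
T_6 = (Δx/2)·[f(x_0) + 2f(x_1) + ... + 2f(x_{5}) + f(x_6)].
Sum = -6.421875.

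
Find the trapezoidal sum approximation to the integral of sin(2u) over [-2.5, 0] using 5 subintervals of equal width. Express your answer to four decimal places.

Δu = (0 − (-2.5))/5 = 0.5.
f(-2.5) ≈ 0.9589, f(-2) ≈ 0.7568, f(-1.5) ≈ -0.1411, f(-1) ≈ -0.9093, f(-0.5) ≈ -0.8415, f(0) ≈ 0.0000.
T_5 = (Δu/2)·[f(u_0) + 2f(u_1) + ... + 2f(u_{4}) + f(u_5)].
Sum ≈ -0.3278.

-0.3278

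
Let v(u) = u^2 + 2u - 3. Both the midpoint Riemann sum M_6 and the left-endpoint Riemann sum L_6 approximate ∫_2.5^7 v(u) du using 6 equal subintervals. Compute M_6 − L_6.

18.7734375

M_6 = 138.1640625.
L_6 = 119.390625.
M_6 − L_6 = 18.7734375.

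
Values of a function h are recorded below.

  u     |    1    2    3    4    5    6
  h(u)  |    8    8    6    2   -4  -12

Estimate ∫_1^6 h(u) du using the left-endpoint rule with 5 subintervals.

Δu = 1.
Sum = 1·[8 + 8 + 6 + 2 + (-4)] = 20.

20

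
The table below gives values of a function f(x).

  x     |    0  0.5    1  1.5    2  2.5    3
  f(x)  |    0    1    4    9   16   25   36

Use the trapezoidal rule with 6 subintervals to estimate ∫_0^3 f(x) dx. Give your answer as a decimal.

36.5

Δx = 0.5.
T_6 = (0.5/2)·[0 + 2·1 + 2·4 + 2·9 + 2·16 + 2·25 + 36] = 36.5.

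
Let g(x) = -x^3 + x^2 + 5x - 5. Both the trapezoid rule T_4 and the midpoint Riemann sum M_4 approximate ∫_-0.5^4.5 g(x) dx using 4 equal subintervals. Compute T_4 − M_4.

-9.765625

T_4 = -53.59375.
M_4 = -43.828125.
T_4 − M_4 = -9.765625.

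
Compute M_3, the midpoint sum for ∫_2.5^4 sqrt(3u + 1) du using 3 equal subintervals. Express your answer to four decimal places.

Δu = (4 − 2.5)/3 = 0.5.
Midpoints: 2.75, 3.25, 3.75.
f(2.75) ≈ 3.0414, f(3.25) ≈ 3.2787, f(3.75) ≈ 3.5000.
Sum = Δu · [f(2.75) + f(3.25) + f(3.75)].
Sum ≈ 4.9101.

4.9101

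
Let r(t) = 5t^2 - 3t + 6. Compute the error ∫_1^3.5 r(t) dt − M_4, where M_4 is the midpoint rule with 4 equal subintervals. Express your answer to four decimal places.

0.4069

Exact integral: ∫_1^3.5 r(t) dt ≈ 67.916667.
M_4 ≈ 67.509766.
Error ≈ 67.916667 − 67.509766 ≈ 0.4069.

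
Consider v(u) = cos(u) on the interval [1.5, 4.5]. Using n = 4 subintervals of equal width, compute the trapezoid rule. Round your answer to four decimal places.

Δu = (4.5 − 1.5)/4 = 0.75.
v(1.5) ≈ 0.0707, v(2.25) ≈ -0.6282, v(3) ≈ -0.9900, v(3.75) ≈ -0.8206, v(4.5) ≈ -0.2108.
T_4 = (Δu/2)·[v(u_0) + 2v(u_1) + 2v(u_2) + 2v(u_3) + v(u_4)].
Sum ≈ -1.8816.

-1.8816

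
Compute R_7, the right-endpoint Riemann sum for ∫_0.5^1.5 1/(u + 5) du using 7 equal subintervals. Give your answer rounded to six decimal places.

0.165072

Δu = (1.5 − 0.5)/7 = 1/7.
Right endpoints: 9/14, 11/14, 13/14, 15/14, 17/14, 19/14, 1.5.
f(9/14) = 14/79, f(11/14) = 14/81, f(13/14) = 14/83, f(15/14) = 14/85, f(17/14) = 14/87, f(19/14) = 14/89, f(1.5) = 2/13.
Sum = Δu · [f(9/14) + f(11/14) + f(13/14) + ...].
Sum ≈ 0.165072.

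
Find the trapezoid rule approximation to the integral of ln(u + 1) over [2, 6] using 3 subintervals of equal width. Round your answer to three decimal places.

6.298

Δu = (6 − 2)/3 = 4/3.
f(2) ≈ 1.099, f(10/3) ≈ 1.466, f(14/3) ≈ 1.735, f(6) ≈ 1.946.
T_3 = (Δu/2)·[f(u_0) + 2f(u_1) + 2f(u_2) + f(u_3)].
Sum ≈ 6.298.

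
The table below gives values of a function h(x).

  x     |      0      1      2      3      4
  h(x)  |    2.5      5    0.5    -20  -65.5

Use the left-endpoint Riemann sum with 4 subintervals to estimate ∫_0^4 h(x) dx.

Δx = 1.
Sum = 1·[2.5 + 5 + 0.5 + (-20)] = -12.

-12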